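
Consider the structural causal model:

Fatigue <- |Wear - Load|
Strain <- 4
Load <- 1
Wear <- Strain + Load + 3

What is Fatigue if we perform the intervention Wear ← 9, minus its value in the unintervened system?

The intervention breaks the incoming arrows to Wear: Wear <- Strain + Load + 3 no longer applies, and Wear = 9.
Fatigue = |Wear - Load|  [with Wear=9, Load=1]  = 8
Without intervention: Wear = Strain + Load + 3  [with Strain=4, Load=1]  = 8; Fatigue = |Wear - Load|  [with Wear=8, Load=1]  = 7.
Change = 8 − 7 = 1.

1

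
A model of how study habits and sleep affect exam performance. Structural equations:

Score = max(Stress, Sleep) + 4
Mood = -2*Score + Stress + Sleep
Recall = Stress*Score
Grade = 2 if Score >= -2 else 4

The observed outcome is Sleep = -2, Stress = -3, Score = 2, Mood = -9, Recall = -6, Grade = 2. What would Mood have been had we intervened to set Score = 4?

-13

The intervention breaks the incoming arrows to Score: Score = max(Stress, Sleep) + 4 no longer applies, and Score = 4.
Mood = -2*Score + Stress + Sleep  [with Score=4, Stress=-3, Sleep=-2]  = -13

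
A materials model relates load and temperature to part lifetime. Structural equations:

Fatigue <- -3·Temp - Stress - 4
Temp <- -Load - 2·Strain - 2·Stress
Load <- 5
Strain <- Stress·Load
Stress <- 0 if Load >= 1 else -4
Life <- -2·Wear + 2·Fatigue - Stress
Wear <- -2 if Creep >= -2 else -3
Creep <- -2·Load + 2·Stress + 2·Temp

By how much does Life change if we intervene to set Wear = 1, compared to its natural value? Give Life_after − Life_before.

Intervening sets Wear = 1 and removes its equation (Wear <- -2 if Creep >= -2 else -3).
Stress = 0 if Load >= 1 else -4  [with Load=5]  = 0
Strain = Stress·Load  [with Stress=0, Load=5]  = 0
Temp = -Load - 2·Strain - 2·Stress  [with Load=5, Strain=0, Stress=0]  = -5
Fatigue = -3·Temp - Stress - 4  [with Temp=-5, Stress=0]  = 11
Life = -2·Wear + 2·Fatigue - Stress  [with Wear=1, Fatigue=11, Stress=0]  = 20
Without intervention: Stress = 0 if Load >= 1 else -4  [with Load=5]  = 0; Strain = Stress·Load  [with Stress=0, Load=5]  = 0; Temp = -Load - 2·Strain - 2·Stress  [with Load=5, Strain=0, Stress=0]  = -5; Creep = -2·Load + 2·Stress + 2·Temp  [with Load=5, Stress=0, Temp=-5]  = -20; Wear = -2 if Creep >= -2 else -3  [with Creep=-20]  = -3; Fatigue = -3·Temp - Stress - 4  [with Temp=-5, Stress=0]  = 11; Life = -2·Wear + 2·Fatigue - Stress  [with Wear=-3, Fatigue=11, Stress=0]  = 28.
Change = 20 − 28 = -8.

-8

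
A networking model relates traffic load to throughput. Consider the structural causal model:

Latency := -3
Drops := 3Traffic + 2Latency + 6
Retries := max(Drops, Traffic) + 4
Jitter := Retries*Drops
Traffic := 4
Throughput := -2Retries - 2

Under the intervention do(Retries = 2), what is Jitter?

24

Intervening sets Retries = 2 and removes its equation (Retries := max(Drops, Traffic) + 4).
Drops = 3Traffic + 2Latency + 6  [with Traffic=4, Latency=-3]  = 12
Jitter = Retries*Drops  [with Retries=2, Drops=12]  = 24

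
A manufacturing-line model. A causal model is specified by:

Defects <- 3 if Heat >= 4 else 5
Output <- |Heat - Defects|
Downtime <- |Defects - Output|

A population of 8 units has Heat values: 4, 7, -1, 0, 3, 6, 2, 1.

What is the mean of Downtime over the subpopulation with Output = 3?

1

Conditioning on Output=3 selects the 2 unit(s) with Heat ∈ {6, 2}. Their Downtime values: 0, 2. Mean = 1.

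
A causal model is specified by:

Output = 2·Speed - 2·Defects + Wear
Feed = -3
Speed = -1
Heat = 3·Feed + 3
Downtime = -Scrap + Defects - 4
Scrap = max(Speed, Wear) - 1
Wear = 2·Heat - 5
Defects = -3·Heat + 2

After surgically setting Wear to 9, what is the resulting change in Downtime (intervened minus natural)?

-10

do(Wear=9) replaces the equation Wear = 2·Heat - 5 with the constant Wear = 9.
Heat = 3·Feed + 3  [with Feed=-3]  = -6
Defects = -3·Heat + 2  [with Heat=-6]  = 20
Scrap = max(Speed, Wear) - 1  [with Speed=-1, Wear=9]  = 8
Downtime = -Scrap + Defects - 4  [with Scrap=8, Defects=20]  = 8
Without intervention: Heat = 3·Feed + 3  [with Feed=-3]  = -6; Wear = 2·Heat - 5  [with Heat=-6]  = -17; Defects = -3·Heat + 2  [with Heat=-6]  = 20; Scrap = max(Speed, Wear) - 1  [with Speed=-1, Wear=-17]  = -2; Downtime = -Scrap + Defects - 4  [with Scrap=-2, Defects=20]  = 18.
Change = 8 − 18 = -10.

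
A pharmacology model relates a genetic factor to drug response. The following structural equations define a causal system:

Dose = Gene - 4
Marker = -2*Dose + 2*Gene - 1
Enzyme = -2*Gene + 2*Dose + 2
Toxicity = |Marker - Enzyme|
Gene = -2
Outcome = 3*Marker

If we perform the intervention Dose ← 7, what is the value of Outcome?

Under do(Dose=7), the mechanism Dose = Gene - 4 is discarded; Dose is fixed at 7.
Marker = -2*Dose + 2*Gene - 1  [with Dose=7, Gene=-2]  = -19
Outcome = 3*Marker  [with Marker=-19]  = -57

-57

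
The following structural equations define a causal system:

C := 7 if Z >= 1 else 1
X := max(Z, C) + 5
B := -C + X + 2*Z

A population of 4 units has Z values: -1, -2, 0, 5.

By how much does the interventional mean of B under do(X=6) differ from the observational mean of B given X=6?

1.5

do(X=6) breaks X's dependence on Z. With X=6 fixed, B across the units is 3, 1, 5, 9, mean 4.5.
Observing X=6 restricts to units where X's equation naturally yields 6: Z ∈ {-1, -2, 0}. In that subpopulation B = 3, 1, 5, mean 3.
Difference = 4.5 − 3 = 1.5.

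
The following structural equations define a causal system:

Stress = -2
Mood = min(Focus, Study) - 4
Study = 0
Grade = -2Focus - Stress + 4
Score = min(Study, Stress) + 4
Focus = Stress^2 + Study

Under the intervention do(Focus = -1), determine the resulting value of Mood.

-5

do(Focus=-1) replaces the equation Focus = Stress^2 + Study with the constant Focus = -1.
Mood = min(Focus, Study) - 4  [with Focus=-1, Study=0]  = -5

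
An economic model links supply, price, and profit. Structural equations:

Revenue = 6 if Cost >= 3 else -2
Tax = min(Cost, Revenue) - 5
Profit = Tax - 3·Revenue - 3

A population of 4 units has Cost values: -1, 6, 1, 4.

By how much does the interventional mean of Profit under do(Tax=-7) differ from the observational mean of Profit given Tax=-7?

-12

The intervention sets Tax=-7 in all 4 units regardless of Cost. Recomputing Profit per unit gives -4, -28, -4, -28; average -16.
Observing Tax=-7 restricts to units where Tax's equation naturally yields -7: Cost ∈ {-1, 1}. In that subpopulation Profit = -4, -4, mean -4.
Difference = -16 − (-4) = -12.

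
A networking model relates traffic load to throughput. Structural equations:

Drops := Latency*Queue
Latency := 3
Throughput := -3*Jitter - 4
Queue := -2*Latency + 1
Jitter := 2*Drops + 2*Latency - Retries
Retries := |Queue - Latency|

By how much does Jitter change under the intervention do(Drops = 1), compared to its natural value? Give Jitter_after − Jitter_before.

32

do(Drops=1) replaces the equation Drops := Latency*Queue with the constant Drops = 1.
Queue = -2*Latency + 1  [with Latency=3]  = -5
Retries = |Queue - Latency|  [with Queue=-5, Latency=3]  = 8
Jitter = 2*Drops + 2*Latency - Retries  [with Drops=1, Latency=3, Retries=8]  = 0
Without intervention: Queue = -2*Latency + 1  [with Latency=3]  = -5; Drops = Latency*Queue  [with Latency=3, Queue=-5]  = -15; Retries = |Queue - Latency|  [with Queue=-5, Latency=3]  = 8; Jitter = 2*Drops + 2*Latency - Retries  [with Drops=-15, Latency=3, Retries=8]  = -32.
Change = 0 − (-32) = 32.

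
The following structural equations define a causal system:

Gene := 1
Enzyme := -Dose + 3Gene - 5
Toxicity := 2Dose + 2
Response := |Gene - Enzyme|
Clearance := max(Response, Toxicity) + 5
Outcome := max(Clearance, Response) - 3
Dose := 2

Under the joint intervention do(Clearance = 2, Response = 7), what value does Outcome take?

4

Under do(Clearance = 2, Response = 7), each intervened variable's structural equation is replaced by its fixed value.
Outcome = max(Clearance, Response) - 3  [with Clearance=2, Response=7]  = 4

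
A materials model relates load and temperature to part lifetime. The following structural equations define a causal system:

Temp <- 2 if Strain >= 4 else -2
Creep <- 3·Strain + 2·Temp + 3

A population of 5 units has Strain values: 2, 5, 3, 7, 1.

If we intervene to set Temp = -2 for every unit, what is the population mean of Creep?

Under do(Temp=-2), Temp's equation is replaced by Temp=-2 for every unit. Per-unit Creep: 5, 14, 8, 20, 2. Mean = 9.8.

9.8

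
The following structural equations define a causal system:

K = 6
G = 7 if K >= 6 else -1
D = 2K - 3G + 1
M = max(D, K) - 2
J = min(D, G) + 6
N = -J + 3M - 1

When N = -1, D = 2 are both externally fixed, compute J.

Under do(N = -1, D = 2), each intervened variable's structural equation is replaced by its fixed value.
G = 7 if K >= 6 else -1  [with K=6]  = 7
J = min(D, G) + 6  [with D=2, G=7]  = 8

8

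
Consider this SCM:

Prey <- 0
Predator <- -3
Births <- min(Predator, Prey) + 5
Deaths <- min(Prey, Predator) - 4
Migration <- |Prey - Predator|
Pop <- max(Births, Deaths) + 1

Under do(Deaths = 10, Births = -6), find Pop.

The joint intervention fixes Deaths = 10, Births = -6, removing each variable's own equation.
Pop = max(Births, Deaths) + 1  [with Births=-6, Deaths=10]  = 11

11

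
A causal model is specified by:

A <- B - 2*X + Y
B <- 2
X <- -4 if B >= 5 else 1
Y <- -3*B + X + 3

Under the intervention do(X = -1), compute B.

Under do(X=-1), the mechanism X <- -4 if B >= 5 else 1 is discarded; X is fixed at -1.
B is not downstream of the intervention, so its value is determined by the original equations.

2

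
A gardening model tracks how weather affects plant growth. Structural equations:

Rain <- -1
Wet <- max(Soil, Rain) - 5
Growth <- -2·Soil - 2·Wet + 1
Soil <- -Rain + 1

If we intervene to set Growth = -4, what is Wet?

-3

Under do(Growth=-4), the mechanism Growth <- -2·Soil - 2·Wet + 1 is discarded; Growth is fixed at -4.
Since Wet is not a descendant of the intervened variable, it is unaffected.
Soil = -Rain + 1  [with Rain=-1]  = 2
Wet = max(Soil, Rain) - 5  [with Soil=2, Rain=-1]  = -3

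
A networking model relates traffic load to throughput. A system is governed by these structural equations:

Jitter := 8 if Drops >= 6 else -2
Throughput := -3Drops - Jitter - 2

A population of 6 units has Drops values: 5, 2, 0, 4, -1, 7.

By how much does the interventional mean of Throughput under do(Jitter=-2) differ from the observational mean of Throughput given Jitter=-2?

-2.5

Every unit gets Jitter=-2 under the intervention. Throughput values become -15, -6, 0, -12, 3, -21; E[Throughput|do(Jitter=-2)] = -8.5.
Conditioning on Jitter=-2 selects the 5 unit(s) with Drops ∈ {5, 2, 0, 4, -1}. Their Throughput values: -15, -6, 0, -12, 3. Mean = -6.
Difference = -8.5 − (-6) = -2.5.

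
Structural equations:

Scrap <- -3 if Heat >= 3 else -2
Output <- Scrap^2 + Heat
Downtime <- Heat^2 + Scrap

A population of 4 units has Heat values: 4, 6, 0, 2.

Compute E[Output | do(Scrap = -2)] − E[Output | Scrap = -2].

The intervention sets Scrap=-2 in all 4 units regardless of Heat. Recomputing Output per unit gives 8, 10, 4, 6; average 7.
E[Output|Scrap=-2] averages over only the 2 units with Scrap=-2 (Heat = 0, 2): Output = 4, 6, mean 5.
Difference = 7 − 5 = 2.

2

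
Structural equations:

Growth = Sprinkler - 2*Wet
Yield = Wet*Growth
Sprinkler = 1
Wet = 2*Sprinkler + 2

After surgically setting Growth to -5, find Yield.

The intervention breaks the incoming arrows to Growth: Growth = Sprinkler - 2*Wet no longer applies, and Growth = -5.
Wet = 2*Sprinkler + 2  [with Sprinkler=1]  = 4
Yield = Wet*Growth  [with Wet=4, Growth=-5]  = -20

-20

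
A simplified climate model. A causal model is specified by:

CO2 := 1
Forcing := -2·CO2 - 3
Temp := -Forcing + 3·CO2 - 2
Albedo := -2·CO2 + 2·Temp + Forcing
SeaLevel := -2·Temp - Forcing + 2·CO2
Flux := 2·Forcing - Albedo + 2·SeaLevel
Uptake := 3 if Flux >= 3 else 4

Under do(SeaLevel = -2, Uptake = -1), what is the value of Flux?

-19

Under do(SeaLevel = -2, Uptake = -1), each intervened variable's structural equation is replaced by its fixed value.
Forcing = -2·CO2 - 3  [with CO2=1]  = -5
Temp = -Forcing + 3·CO2 - 2  [with Forcing=-5, CO2=1]  = 6
Albedo = -2·CO2 + 2·Temp + Forcing  [with CO2=1, Temp=6, Forcing=-5]  = 5
Flux = 2·Forcing - Albedo + 2·SeaLevel  [with Forcing=-5, Albedo=5, SeaLevel=-2]  = -19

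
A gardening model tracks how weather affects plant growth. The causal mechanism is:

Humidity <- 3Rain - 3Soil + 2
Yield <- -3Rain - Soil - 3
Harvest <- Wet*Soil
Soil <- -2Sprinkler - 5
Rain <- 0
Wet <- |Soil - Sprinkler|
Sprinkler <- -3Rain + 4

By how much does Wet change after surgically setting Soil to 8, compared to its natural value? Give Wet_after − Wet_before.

-13

The intervention breaks the incoming arrows to Soil: Soil <- -2Sprinkler - 5 no longer applies, and Soil = 8.
Sprinkler = -3Rain + 4  [with Rain=0]  = 4
Wet = |Soil - Sprinkler|  [with Soil=8, Sprinkler=4]  = 4
Without intervention: Sprinkler = -3Rain + 4  [with Rain=0]  = 4; Soil = -2Sprinkler - 5  [with Sprinkler=4]  = -13; Wet = |Soil - Sprinkler|  [with Soil=-13, Sprinkler=4]  = 17.
Change = 4 − 17 = -13.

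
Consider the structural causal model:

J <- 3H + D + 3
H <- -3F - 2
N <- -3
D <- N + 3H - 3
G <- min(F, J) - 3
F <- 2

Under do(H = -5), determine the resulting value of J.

-33

do(H=-5) replaces the equation H <- -3F - 2 with the constant H = -5.
D = N + 3H - 3  [with N=-3, H=-5]  = -21
J = 3H + D + 3  [with H=-5, D=-21]  = -33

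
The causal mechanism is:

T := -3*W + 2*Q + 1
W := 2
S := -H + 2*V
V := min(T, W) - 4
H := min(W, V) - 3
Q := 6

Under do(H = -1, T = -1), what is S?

The joint intervention fixes H = -1, T = -1, removing each variable's own equation.
V = min(T, W) - 4  [with T=-1, W=2]  = -5
S = -H + 2*V  [with H=-1, V=-5]  = -9

-9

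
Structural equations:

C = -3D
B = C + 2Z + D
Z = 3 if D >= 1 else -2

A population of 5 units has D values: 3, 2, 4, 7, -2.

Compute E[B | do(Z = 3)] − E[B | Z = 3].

Under do(Z=3), Z's equation is replaced by Z=3 for every unit. Per-unit B: 0, 2, -2, -8, 10. Mean = 0.4.
E[B|Z=3] averages over only the 4 units with Z=3 (D = 3, 2, 4, 7): B = 0, 2, -2, -8, mean -2.
Difference = 0.4 − (-2) = 2.4.

2.4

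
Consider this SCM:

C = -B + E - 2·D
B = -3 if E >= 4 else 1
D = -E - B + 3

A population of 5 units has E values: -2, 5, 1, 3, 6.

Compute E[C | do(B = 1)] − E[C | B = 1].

Every unit gets B=1 under the intervention. C values become -11, 10, -2, 4, 13; E[C|do(B=1)] = 2.8.
Conditioning on B=1 selects the 3 unit(s) with E ∈ {-2, 1, 3}. Their C values: -11, -2, 4. Mean = -3.
Difference = 2.8 − (-3) = 5.8.

5.8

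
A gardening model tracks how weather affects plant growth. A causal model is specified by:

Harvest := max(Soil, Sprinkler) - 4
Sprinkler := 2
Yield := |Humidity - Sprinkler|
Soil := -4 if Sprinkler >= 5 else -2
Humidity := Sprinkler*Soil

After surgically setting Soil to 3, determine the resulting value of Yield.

Under do(Soil=3), the mechanism Soil := -4 if Sprinkler >= 5 else -2 is discarded; Soil is fixed at 3.
Humidity = Sprinkler*Soil  [with Sprinkler=2, Soil=3]  = 6
Yield = |Humidity - Sprinkler|  [with Humidity=6, Sprinkler=2]  = 4

4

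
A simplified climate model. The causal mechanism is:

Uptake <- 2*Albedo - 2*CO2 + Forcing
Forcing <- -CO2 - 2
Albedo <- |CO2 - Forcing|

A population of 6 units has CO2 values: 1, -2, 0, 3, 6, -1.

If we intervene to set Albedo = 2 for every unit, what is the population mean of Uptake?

-1.5

do(Albedo=2) breaks Albedo's dependence on CO2. With Albedo=2 fixed, Uptake across the units is -1, 8, 2, -7, -16, 5, mean -1.5.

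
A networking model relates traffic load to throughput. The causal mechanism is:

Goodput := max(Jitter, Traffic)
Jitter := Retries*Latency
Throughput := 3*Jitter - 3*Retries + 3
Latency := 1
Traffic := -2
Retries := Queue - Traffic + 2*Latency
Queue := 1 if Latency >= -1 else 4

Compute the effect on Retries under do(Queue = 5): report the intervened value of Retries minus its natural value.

4

The intervention breaks the incoming arrows to Queue: Queue := 1 if Latency >= -1 else 4 no longer applies, and Queue = 5.
Retries = Queue - Traffic + 2*Latency  [with Queue=5, Traffic=-2, Latency=1]  = 9
Without intervention: Queue = 1 if Latency >= -1 else 4  [with Latency=1]  = 1; Retries = Queue - Traffic + 2*Latency  [with Queue=1, Traffic=-2, Latency=1]  = 5.
Change = 9 − 5 = 4.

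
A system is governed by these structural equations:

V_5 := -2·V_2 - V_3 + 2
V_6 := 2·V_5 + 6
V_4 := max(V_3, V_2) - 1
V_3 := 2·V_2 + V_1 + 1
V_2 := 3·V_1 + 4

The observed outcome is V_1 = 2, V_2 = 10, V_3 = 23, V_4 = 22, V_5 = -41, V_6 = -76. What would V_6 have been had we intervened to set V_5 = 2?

The intervention breaks the incoming arrows to V_5: V_5 := -2·V_2 - V_3 + 2 no longer applies, and V_5 = 2.
V_6 = 2·V_5 + 6  [with V_5=2]  = 10

10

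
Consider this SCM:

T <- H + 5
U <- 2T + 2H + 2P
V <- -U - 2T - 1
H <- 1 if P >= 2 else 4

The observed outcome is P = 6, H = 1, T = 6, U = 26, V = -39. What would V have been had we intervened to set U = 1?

Intervening sets U = 1 and removes its equation (U <- 2T + 2H + 2P).
H = 1 if P >= 2 else 4  [with P=6]  = 1
T = H + 5  [with H=1]  = 6
V = -U - 2T - 1  [with U=1, T=6]  = -14

-14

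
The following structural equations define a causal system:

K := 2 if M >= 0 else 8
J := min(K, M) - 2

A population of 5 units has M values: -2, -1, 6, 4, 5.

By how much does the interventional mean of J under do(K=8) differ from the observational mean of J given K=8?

do(K=8) breaks K's dependence on M. With K=8 fixed, J across the units is -4, -3, 4, 2, 3, mean 0.4.
E[J|K=8] averages over only the 2 units with K=8 (M = -2, -1): J = -4, -3, mean -3.5.
Difference = 0.4 − (-3.5) = 3.9.

3.9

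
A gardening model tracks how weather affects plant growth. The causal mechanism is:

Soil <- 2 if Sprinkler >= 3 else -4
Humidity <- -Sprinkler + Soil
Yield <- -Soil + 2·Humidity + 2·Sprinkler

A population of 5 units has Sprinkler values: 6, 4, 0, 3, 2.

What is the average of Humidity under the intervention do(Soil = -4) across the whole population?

The intervention sets Soil=-4 in all 5 units regardless of Sprinkler. Recomputing Humidity per unit gives -10, -8, -4, -7, -6; average -7.

-7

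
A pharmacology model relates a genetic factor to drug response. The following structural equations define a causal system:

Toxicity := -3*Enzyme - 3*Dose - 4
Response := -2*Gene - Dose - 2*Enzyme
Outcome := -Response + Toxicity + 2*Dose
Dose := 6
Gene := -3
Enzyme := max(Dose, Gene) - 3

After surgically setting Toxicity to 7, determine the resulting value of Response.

-6

The intervention breaks the incoming arrows to Toxicity: Toxicity := -3*Enzyme - 3*Dose - 4 no longer applies, and Toxicity = 7.
Since Response is not a descendant of the intervened variable, it is unaffected.
Enzyme = max(Dose, Gene) - 3  [with Dose=6, Gene=-3]  = 3
Response = -2*Gene - Dose - 2*Enzyme  [with Gene=-3, Dose=6, Enzyme=3]  = -6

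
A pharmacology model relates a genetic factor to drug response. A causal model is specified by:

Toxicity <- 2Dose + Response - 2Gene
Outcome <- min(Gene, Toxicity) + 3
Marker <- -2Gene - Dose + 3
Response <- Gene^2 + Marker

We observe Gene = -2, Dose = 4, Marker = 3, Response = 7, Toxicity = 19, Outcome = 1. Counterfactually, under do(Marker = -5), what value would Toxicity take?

do(Marker=-5) replaces the equation Marker <- -2Gene - Dose + 3 with the constant Marker = -5.
Response = Gene^2 + Marker  [with Gene=-2, Marker=-5]  = -1
Toxicity = 2Dose + Response - 2Gene  [with Dose=4, Response=-1, Gene=-2]  = 11

11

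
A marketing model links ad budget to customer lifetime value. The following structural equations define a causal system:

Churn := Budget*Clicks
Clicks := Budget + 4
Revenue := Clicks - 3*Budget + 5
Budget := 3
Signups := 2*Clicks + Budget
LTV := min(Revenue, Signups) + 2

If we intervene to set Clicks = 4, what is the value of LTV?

Under do(Clicks=4), the mechanism Clicks := Budget + 4 is discarded; Clicks is fixed at 4.
Signups = 2*Clicks + Budget  [with Clicks=4, Budget=3]  = 11
Revenue = Clicks - 3*Budget + 5  [with Clicks=4, Budget=3]  = 0
LTV = min(Revenue, Signups) + 2  [with Revenue=0, Signups=11]  = 2

2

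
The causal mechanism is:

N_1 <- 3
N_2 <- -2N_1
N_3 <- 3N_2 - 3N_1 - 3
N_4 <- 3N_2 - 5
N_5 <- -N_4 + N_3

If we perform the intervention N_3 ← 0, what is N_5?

23

do(N_3=0) replaces the equation N_3 <- 3N_2 - 3N_1 - 3 with the constant N_3 = 0.
N_2 = -2N_1  [with N_1=3]  = -6
N_4 = 3N_2 - 5  [with N_2=-6]  = -23
N_5 = -N_4 + N_3  [with N_4=-23, N_3=0]  = 23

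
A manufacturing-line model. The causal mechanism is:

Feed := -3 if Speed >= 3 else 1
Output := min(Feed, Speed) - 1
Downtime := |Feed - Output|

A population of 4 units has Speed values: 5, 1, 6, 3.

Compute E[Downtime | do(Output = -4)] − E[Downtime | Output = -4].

1

Every unit gets Output=-4 under the intervention. Downtime values become 1, 5, 1, 1; E[Downtime|do(Output=-4)] = 2.
Conditioning on Output=-4 selects the 3 unit(s) with Speed ∈ {5, 6, 3}. Their Downtime values: 1, 1, 1. Mean = 1.
Difference = 2 − 1 = 1.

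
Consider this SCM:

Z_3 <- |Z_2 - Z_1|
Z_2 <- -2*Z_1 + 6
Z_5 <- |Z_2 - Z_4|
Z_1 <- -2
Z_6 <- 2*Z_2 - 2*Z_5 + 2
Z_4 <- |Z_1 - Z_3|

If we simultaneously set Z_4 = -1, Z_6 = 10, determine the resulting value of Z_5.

11

Setting Z_4 = -1, Z_6 = 10 by intervention discards those variables' equations.
Z_2 = -2*Z_1 + 6  [with Z_1=-2]  = 10
Z_5 = |Z_2 - Z_4|  [with Z_2=10, Z_4=-1]  = 11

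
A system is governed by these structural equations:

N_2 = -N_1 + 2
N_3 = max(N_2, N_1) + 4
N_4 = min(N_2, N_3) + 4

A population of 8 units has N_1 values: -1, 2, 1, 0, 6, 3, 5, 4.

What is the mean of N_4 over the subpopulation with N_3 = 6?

Observing N_3=6 restricts to units where N_3's equation naturally yields 6: N_1 ∈ {2, 0}. In that subpopulation N_4 = 4, 6, mean 5.

5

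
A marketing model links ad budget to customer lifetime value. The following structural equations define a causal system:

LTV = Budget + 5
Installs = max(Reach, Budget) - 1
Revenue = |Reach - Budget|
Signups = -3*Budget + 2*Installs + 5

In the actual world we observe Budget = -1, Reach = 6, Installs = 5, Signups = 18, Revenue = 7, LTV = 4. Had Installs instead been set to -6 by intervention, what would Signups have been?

The intervention breaks the incoming arrows to Installs: Installs = max(Reach, Budget) - 1 no longer applies, and Installs = -6.
Signups = -3*Budget + 2*Installs + 5  [with Budget=-1, Installs=-6]  = -4

-4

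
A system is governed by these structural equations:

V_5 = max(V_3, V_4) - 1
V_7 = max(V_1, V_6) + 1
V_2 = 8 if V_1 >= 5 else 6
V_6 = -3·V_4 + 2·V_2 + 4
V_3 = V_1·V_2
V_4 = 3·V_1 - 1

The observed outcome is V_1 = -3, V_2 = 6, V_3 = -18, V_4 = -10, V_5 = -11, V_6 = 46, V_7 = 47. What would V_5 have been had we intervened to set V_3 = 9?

8

do(V_3=9) replaces the equation V_3 = V_1·V_2 with the constant V_3 = 9.
V_4 = 3·V_1 - 1  [with V_1=-3]  = -10
V_5 = max(V_3, V_4) - 1  [with V_3=9, V_4=-10]  = 8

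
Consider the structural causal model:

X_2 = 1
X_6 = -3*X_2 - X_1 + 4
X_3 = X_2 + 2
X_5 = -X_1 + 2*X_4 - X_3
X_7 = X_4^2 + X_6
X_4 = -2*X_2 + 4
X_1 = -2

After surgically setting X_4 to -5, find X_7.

28

The intervention breaks the incoming arrows to X_4: X_4 = -2*X_2 + 4 no longer applies, and X_4 = -5.
X_6 = -3*X_2 - X_1 + 4  [with X_2=1, X_1=-2]  = 3
X_7 = X_4^2 + X_6  [with X_4=-5, X_6=3]  = 28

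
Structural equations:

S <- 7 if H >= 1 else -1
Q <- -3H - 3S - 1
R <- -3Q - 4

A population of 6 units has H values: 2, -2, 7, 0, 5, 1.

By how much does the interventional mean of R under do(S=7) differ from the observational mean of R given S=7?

Under do(S=7), S's equation is replaced by S=7 for every unit. Per-unit R: 80, 44, 125, 62, 107, 71. Mean = 81.5.
Conditioning on S=7 selects the 4 unit(s) with H ∈ {2, 7, 5, 1}. Their R values: 80, 125, 107, 71. Mean = 95.75.
Difference = 81.5 − 95.75 = -14.25.

-14.25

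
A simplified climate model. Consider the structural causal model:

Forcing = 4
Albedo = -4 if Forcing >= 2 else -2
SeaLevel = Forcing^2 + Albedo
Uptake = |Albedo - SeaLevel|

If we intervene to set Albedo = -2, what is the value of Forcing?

Under do(Albedo=-2), the mechanism Albedo = -4 if Forcing >= 2 else -2 is discarded; Albedo is fixed at -2.
Forcing is not downstream of the intervention, so its value is determined by the original equations.

4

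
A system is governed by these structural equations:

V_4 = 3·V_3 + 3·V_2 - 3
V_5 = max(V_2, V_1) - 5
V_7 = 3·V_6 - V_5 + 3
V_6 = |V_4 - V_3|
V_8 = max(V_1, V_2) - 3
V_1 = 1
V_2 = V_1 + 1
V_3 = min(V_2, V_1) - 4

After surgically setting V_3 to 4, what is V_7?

39

The intervention breaks the incoming arrows to V_3: V_3 = min(V_2, V_1) - 4 no longer applies, and V_3 = 4.
V_2 = V_1 + 1  [with V_1=1]  = 2
V_4 = 3·V_3 + 3·V_2 - 3  [with V_3=4, V_2=2]  = 15
V_5 = max(V_2, V_1) - 5  [with V_2=2, V_1=1]  = -3
V_6 = |V_4 - V_3|  [with V_4=15, V_3=4]  = 11
V_7 = 3·V_6 - V_5 + 3  [with V_6=11, V_5=-3]  = 39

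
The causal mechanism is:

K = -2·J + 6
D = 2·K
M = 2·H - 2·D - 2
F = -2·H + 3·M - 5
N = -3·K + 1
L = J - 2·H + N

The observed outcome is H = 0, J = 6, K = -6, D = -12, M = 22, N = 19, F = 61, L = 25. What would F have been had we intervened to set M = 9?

22

Under do(M=9), the mechanism M = 2·H - 2·D - 2 is discarded; M is fixed at 9.
F = -2·H + 3·M - 5  [with H=0, M=9]  = 22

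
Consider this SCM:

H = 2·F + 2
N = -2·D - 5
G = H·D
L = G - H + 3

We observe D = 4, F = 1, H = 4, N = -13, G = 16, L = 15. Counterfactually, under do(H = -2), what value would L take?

The intervention breaks the incoming arrows to H: H = 2·F + 2 no longer applies, and H = -2.
G = H·D  [with H=-2, D=4]  = -8
L = G - H + 3  [with G=-8, H=-2]  = -3

-3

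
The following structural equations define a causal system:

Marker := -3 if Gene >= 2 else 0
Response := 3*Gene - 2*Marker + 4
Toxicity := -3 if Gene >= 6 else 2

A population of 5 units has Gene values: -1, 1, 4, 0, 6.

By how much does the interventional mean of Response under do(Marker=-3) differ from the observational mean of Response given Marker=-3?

Every unit gets Marker=-3 under the intervention. Response values become 7, 13, 22, 10, 28; E[Response|do(Marker=-3)] = 16.
Conditioning on Marker=-3 selects the 2 unit(s) with Gene ∈ {4, 6}. Their Response values: 22, 28. Mean = 25.
Difference = 16 − 25 = -9.

-9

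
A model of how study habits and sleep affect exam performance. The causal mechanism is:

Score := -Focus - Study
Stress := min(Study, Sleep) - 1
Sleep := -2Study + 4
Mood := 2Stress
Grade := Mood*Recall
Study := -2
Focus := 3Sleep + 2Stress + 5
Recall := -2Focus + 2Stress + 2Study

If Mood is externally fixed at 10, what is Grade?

Intervening sets Mood = 10 and removes its equation (Mood := 2Stress).
Sleep = -2Study + 4  [with Study=-2]  = 8
Stress = min(Study, Sleep) - 1  [with Study=-2, Sleep=8]  = -3
Focus = 3Sleep + 2Stress + 5  [with Sleep=8, Stress=-3]  = 23
Recall = -2Focus + 2Stress + 2Study  [with Focus=23, Stress=-3, Study=-2]  = -56
Grade = Mood*Recall  [with Mood=10, Recall=-56]  = -560

-560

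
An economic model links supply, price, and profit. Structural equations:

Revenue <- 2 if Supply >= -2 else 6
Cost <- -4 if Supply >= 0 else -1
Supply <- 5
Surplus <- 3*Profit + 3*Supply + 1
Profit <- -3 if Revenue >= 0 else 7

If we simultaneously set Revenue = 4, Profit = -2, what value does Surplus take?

10

Setting Revenue = 4, Profit = -2 by intervention discards those variables' equations.
Surplus = 3*Profit + 3*Supply + 1  [with Profit=-2, Supply=5]  = 10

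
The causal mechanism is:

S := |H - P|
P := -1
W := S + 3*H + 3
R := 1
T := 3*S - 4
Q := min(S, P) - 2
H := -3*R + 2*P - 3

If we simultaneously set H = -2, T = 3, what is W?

-2

Setting H = -2, T = 3 by intervention discards those variables' equations.
S = |H - P|  [with H=-2, P=-1]  = 1
W = S + 3*H + 3  [with S=1, H=-2]  = -2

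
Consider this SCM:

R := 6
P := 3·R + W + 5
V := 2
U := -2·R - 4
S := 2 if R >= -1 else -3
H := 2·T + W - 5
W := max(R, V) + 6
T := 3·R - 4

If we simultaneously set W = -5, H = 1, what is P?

18

Setting W = -5, H = 1 by intervention discards those variables' equations.
P = 3·R + W + 5  [with R=6, W=-5]  = 18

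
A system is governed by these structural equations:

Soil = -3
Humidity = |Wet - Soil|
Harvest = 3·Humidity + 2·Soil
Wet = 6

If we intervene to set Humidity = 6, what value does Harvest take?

The intervention breaks the incoming arrows to Humidity: Humidity = |Wet - Soil| no longer applies, and Humidity = 6.
Harvest = 3·Humidity + 2·Soil  [with Humidity=6, Soil=-3]  = 12

12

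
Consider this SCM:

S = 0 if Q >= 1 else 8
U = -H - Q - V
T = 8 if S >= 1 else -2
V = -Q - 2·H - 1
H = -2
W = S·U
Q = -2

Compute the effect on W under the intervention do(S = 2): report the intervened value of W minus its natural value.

6

The intervention breaks the incoming arrows to S: S = 0 if Q >= 1 else 8 no longer applies, and S = 2.
V = -Q - 2·H - 1  [with Q=-2, H=-2]  = 5
U = -H - Q - V  [with H=-2, Q=-2, V=5]  = -1
W = S·U  [with S=2, U=-1]  = -2
Without intervention: V = -Q - 2·H - 1  [with Q=-2, H=-2]  = 5; U = -H - Q - V  [with H=-2, Q=-2, V=5]  = -1; S = 0 if Q >= 1 else 8  [with Q=-2]  = 8; W = S·U  [with S=8, U=-1]  = -8.
Change = -2 − (-8) = 6.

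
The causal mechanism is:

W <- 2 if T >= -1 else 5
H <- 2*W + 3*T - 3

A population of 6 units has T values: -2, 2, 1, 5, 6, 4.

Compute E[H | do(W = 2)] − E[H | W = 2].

-2.8

Every unit gets W=2 under the intervention. H values become -5, 7, 4, 16, 19, 13; E[H|do(W=2)] = 9.
E[H|W=2] averages over only the 5 units with W=2 (T = 2, 1, 5, 6, 4): H = 7, 4, 16, 19, 13, mean 11.8.
Difference = 9 − 11.8 = -2.8.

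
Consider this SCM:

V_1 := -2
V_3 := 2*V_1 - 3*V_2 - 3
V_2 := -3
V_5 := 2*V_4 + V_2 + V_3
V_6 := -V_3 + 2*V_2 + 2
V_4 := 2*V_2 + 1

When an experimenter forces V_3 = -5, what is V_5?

do(V_3=-5) replaces the equation V_3 := 2*V_1 - 3*V_2 - 3 with the constant V_3 = -5.
V_4 = 2*V_2 + 1  [with V_2=-3]  = -5
V_5 = 2*V_4 + V_2 + V_3  [with V_4=-5, V_2=-3, V_3=-5]  = -18

-18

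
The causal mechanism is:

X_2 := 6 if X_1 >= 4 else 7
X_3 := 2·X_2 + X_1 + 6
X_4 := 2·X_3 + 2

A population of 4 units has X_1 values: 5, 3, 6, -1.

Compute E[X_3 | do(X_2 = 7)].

23.25

Under do(X_2=7), X_2's equation is replaced by X_2=7 for every unit. Per-unit X_3: 25, 23, 26, 19. Mean = 23.25.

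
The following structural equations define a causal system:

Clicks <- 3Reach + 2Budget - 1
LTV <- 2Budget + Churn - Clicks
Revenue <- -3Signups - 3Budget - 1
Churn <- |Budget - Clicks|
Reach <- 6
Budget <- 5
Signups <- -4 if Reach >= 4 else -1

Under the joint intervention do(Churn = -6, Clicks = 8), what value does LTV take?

-4

The joint intervention fixes Churn = -6, Clicks = 8, removing each variable's own equation.
LTV = 2Budget + Churn - Clicks  [with Budget=5, Churn=-6, Clicks=8]  = -4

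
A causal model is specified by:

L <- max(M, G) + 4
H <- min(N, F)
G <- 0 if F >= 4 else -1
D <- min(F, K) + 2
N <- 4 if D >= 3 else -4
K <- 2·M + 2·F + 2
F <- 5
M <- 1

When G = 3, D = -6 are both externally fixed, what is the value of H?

Under do(G = 3, D = -6), each intervened variable's structural equation is replaced by its fixed value.
N = 4 if D >= 3 else -4  [with D=-6]  = -4
H = min(N, F)  [with N=-4, F=5]  = -4

-4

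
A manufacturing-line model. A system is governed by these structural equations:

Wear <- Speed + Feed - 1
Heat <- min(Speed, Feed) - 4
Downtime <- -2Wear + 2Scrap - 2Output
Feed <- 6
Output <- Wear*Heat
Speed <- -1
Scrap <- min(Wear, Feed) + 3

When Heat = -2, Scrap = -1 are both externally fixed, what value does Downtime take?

6

Under do(Heat = -2, Scrap = -1), each intervened variable's structural equation is replaced by its fixed value.
Wear = Speed + Feed - 1  [with Speed=-1, Feed=6]  = 4
Output = Wear*Heat  [with Wear=4, Heat=-2]  = -8
Downtime = -2Wear + 2Scrap - 2Output  [with Wear=4, Scrap=-1, Output=-8]  = 6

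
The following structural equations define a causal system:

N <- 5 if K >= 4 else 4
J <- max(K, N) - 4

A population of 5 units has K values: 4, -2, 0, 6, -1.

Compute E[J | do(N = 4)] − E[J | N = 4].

do(N=4) breaks N's dependence on K. With N=4 fixed, J across the units is 0, 0, 0, 2, 0, mean 0.4.
Conditioning on N=4 selects the 3 unit(s) with K ∈ {-2, 0, -1}. Their J values: 0, 0, 0. Mean = 0.
Difference = 0.4 − 0 = 0.4.

0.4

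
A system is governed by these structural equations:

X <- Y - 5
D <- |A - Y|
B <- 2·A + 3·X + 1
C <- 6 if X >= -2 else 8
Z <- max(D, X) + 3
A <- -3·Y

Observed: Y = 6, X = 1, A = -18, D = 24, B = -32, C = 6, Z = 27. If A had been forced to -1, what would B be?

do(A=-1) replaces the equation A <- -3·Y with the constant A = -1.
X = Y - 5  [with Y=6]  = 1
B = 2·A + 3·X + 1  [with A=-1, X=1]  = 2

2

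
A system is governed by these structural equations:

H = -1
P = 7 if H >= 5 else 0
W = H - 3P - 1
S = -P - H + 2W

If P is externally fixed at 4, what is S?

-31

Under do(P=4), the mechanism P = 7 if H >= 5 else 0 is discarded; P is fixed at 4.
W = H - 3P - 1  [with H=-1, P=4]  = -14
S = -P - H + 2W  [with P=4, H=-1, W=-14]  = -31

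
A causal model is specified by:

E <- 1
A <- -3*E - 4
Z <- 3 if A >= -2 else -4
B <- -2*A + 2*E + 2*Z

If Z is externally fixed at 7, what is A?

Under do(Z=7), the mechanism Z <- 3 if A >= -2 else -4 is discarded; Z is fixed at 7.
Since A is not a descendant of the intervened variable, it is unaffected.
A = -3*E - 4  [with E=1]  = -7

-7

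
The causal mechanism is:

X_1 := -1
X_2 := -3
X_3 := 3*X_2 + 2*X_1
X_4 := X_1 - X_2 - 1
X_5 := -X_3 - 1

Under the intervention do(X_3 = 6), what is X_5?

-7

do(X_3=6) replaces the equation X_3 := 3*X_2 + 2*X_1 with the constant X_3 = 6.
X_5 = -X_3 - 1  [with X_3=6]  = -7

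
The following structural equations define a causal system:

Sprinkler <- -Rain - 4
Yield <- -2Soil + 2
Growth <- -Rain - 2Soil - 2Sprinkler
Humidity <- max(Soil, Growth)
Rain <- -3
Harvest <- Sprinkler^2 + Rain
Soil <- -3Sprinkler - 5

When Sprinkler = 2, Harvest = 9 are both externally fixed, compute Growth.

21

Under do(Sprinkler = 2, Harvest = 9), each intervened variable's structural equation is replaced by its fixed value.
Soil = -3Sprinkler - 5  [with Sprinkler=2]  = -11
Growth = -Rain - 2Soil - 2Sprinkler  [with Rain=-3, Soil=-11, Sprinkler=2]  = 21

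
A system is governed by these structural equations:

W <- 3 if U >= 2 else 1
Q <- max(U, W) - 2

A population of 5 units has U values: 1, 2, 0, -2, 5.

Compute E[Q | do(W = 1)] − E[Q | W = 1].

Every unit gets W=1 under the intervention. Q values become -1, 0, -1, -1, 3; E[Q|do(W=1)] = 0.
E[Q|W=1] averages over only the 3 units with W=1 (U = 1, 0, -2): Q = -1, -1, -1, mean -1.
Difference = 0 − (-1) = 1.

1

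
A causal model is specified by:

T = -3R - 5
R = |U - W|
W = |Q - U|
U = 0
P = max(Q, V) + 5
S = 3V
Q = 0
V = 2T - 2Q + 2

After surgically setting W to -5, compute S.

-114

The intervention breaks the incoming arrows to W: W = |Q - U| no longer applies, and W = -5.
R = |U - W|  [with U=0, W=-5]  = 5
T = -3R - 5  [with R=5]  = -20
V = 2T - 2Q + 2  [with T=-20, Q=0]  = -38
S = 3V  [with V=-38]  = -114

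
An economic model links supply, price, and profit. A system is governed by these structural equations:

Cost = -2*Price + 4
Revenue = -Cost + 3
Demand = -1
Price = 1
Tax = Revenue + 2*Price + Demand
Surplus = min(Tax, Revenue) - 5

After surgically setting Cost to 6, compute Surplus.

-8

The intervention breaks the incoming arrows to Cost: Cost = -2*Price + 4 no longer applies, and Cost = 6.
Revenue = -Cost + 3  [with Cost=6]  = -3
Tax = Revenue + 2*Price + Demand  [with Revenue=-3, Price=1, Demand=-1]  = -2
Surplus = min(Tax, Revenue) - 5  [with Tax=-2, Revenue=-3]  = -8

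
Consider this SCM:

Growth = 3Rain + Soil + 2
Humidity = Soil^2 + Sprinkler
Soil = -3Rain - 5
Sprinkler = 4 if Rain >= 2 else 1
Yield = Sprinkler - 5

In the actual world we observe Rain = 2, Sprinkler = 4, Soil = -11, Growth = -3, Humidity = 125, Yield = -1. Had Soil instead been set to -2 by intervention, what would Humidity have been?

8

do(Soil=-2) replaces the equation Soil = -3Rain - 5 with the constant Soil = -2.
Sprinkler = 4 if Rain >= 2 else 1  [with Rain=2]  = 4
Humidity = Soil^2 + Sprinkler  [with Soil=-2, Sprinkler=4]  = 8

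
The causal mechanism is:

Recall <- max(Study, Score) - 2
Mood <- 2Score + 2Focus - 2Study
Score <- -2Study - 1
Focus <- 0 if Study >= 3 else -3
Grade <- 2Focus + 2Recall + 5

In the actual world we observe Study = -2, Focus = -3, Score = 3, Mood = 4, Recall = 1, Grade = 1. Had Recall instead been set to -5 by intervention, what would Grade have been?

The intervention breaks the incoming arrows to Recall: Recall <- max(Study, Score) - 2 no longer applies, and Recall = -5.
Focus = 0 if Study >= 3 else -3  [with Study=-2]  = -3
Grade = 2Focus + 2Recall + 5  [with Focus=-3, Recall=-5]  = -11

-11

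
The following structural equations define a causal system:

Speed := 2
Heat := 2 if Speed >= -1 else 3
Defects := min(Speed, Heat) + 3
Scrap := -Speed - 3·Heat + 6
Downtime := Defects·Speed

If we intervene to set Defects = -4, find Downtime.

-8

do(Defects=-4) replaces the equation Defects := min(Speed, Heat) + 3 with the constant Defects = -4.
Downtime = Defects·Speed  [with Defects=-4, Speed=2]  = -8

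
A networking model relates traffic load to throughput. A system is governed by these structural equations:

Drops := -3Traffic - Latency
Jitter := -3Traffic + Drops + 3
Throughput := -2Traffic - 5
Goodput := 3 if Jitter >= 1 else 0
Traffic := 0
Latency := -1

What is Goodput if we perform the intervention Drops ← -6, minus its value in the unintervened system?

The intervention breaks the incoming arrows to Drops: Drops := -3Traffic - Latency no longer applies, and Drops = -6.
Jitter = -3Traffic + Drops + 3  [with Traffic=0, Drops=-6]  = -3
Goodput = 3 if Jitter >= 1 else 0  [with Jitter=-3]  = 0
Without intervention: Drops = -3Traffic - Latency  [with Traffic=0, Latency=-1]  = 1; Jitter = -3Traffic + Drops + 3  [with Traffic=0, Drops=1]  = 4; Goodput = 3 if Jitter >= 1 else 0  [with Jitter=4]  = 3.
Change = 0 − 3 = -3.

-3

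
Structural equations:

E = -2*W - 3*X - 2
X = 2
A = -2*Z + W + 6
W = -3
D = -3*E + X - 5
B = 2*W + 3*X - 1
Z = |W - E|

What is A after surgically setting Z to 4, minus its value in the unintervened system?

Intervening sets Z = 4 and removes its equation (Z = |W - E|).
A = -2*Z + W + 6  [with Z=4, W=-3]  = -5
Without intervention: E = -2*W - 3*X - 2  [with W=-3, X=2]  = -2; Z = |W - E|  [with W=-3, E=-2]  = 1; A = -2*Z + W + 6  [with Z=1, W=-3]  = 1.
Change = -5 − 1 = -6.

-6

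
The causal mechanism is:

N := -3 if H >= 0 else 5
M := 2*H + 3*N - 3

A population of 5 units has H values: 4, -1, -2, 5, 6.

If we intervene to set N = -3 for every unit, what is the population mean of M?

Under do(N=-3), N's equation is replaced by N=-3 for every unit. Per-unit M: -4, -14, -16, -2, 0. Mean = -7.2.

-7.2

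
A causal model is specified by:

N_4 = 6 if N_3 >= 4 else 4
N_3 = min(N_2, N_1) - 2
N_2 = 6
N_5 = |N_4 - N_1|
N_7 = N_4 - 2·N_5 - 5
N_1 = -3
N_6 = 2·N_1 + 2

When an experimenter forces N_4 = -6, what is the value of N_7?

The intervention breaks the incoming arrows to N_4: N_4 = 6 if N_3 >= 4 else 4 no longer applies, and N_4 = -6.
N_5 = |N_4 - N_1|  [with N_4=-6, N_1=-3]  = 3
N_7 = N_4 - 2·N_5 - 5  [with N_4=-6, N_5=3]  = -17

-17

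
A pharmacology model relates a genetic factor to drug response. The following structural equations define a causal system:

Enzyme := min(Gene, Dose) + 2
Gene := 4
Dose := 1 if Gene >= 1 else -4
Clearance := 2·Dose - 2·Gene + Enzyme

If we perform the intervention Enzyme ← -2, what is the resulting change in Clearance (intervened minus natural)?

-5

The intervention breaks the incoming arrows to Enzyme: Enzyme := min(Gene, Dose) + 2 no longer applies, and Enzyme = -2.
Dose = 1 if Gene >= 1 else -4  [with Gene=4]  = 1
Clearance = 2·Dose - 2·Gene + Enzyme  [with Dose=1, Gene=4, Enzyme=-2]  = -8
Without intervention: Dose = 1 if Gene >= 1 else -4  [with Gene=4]  = 1; Enzyme = min(Gene, Dose) + 2  [with Gene=4, Dose=1]  = 3; Clearance = 2·Dose - 2·Gene + Enzyme  [with Dose=1, Gene=4, Enzyme=3]  = -3.
Change = -8 − (-3) = -5.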